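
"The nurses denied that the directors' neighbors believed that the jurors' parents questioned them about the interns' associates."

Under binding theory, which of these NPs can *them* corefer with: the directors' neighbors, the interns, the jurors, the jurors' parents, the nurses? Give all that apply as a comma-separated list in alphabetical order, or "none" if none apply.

the directors' neighbors, the jurors, the nurses

*them* is a pronoun; Principle B requires it to be free in its binding domain — the clause headed by 'questioned'.
— the directors' neighbors: subject of the clause headed by 'believed'; c-commands the pronoun but lies outside its binding domain — allowed.
— the interns: possessor inside the second object DP of the clause headed by 'questioned'; is c-commanded by the pronoun; coreference would bind this R-expression — blocked (Principle C).
— the jurors: possessor inside the subject DP of the clause headed by 'questioned'; does not c-command the pronoun — Principle B does not apply; allowed.
— the jurors' parents: subject of the clause headed by 'questioned'; c-commands the pronoun within its binding domain — blocked (Principle B).
— the nurses: subject of the matrix clause; c-commands the pronoun but lies outside its binding domain — allowed.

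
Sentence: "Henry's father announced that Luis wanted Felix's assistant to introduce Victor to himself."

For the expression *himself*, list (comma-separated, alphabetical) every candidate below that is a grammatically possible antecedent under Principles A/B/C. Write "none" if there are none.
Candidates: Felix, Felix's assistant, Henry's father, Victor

Felix's assistant, Victor

*himself* is a reflexive; Principle A requires it to be bound within its binding domain — the clause headed by 'introduce'.
— Felix: possessor inside the subject DP of the clause headed by 'introduce'; does not c-command the reflexive — cannot bind it (Principle A).
— Felix's assistant: subject of the clause headed by 'introduce'; c-commands the reflexive within its binding domain — allowed (Principle A).
— Henry's father: subject of the matrix clause; c-commands the reflexive but lies outside its binding domain — cannot bind it (Principle A).
— Victor: object of the clause headed by 'introduce'; c-commands the reflexive within its binding domain — allowed (Principle A).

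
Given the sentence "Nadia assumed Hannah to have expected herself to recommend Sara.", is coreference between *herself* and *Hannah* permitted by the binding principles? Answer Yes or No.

Yes

*herself* is a reflexive; Principle A requires it to be bound within its binding domain — the clause headed by 'expected'.
— Hannah: subject of the clause headed by 'expected'; c-commands the reflexive within its binding domain — allowed (Principle A).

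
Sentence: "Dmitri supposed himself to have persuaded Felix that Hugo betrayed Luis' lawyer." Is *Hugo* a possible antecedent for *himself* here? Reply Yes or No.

*himself* is a reflexive; Principle A requires it to be bound within its binding domain — the matrix clause.
— Hugo: subject of the clause headed by 'betrayed'; does not c-command the reflexive — cannot bind it (Principle A).

No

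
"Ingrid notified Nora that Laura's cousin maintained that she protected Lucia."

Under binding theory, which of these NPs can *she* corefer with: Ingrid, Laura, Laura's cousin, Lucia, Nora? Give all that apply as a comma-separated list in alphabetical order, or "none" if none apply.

Ingrid, Laura, Laura's cousin, Nora

*she* is a pronoun; Principle B requires it to be free in its binding domain — the clause headed by 'protected'.
— Ingrid: subject of the matrix clause; c-commands the pronoun but lies outside its binding domain — allowed.
— Laura: possessor inside the subject DP of the clause headed by 'maintained'; does not c-command the pronoun — Principle B does not apply; allowed.
— Laura's cousin: subject of the clause headed by 'maintained'; c-commands the pronoun but lies outside its binding domain — allowed.
— Lucia: object of the clause headed by 'protected'; is c-commanded by the pronoun; coreference would bind this R-expression — blocked (Principle C).
— Nora: object of the matrix clause; c-commands the pronoun but lies outside its binding domain — allowed.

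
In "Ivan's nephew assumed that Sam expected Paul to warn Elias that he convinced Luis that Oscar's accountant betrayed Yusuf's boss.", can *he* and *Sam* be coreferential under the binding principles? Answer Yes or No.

Yes

*Sam* is an R-expression; Principle C requires it to be free (not bound by any c-commanding expression).
— he: subject of the clause headed by 'convinced'; the pronoun does not c-command the R-expression — coreference allowed.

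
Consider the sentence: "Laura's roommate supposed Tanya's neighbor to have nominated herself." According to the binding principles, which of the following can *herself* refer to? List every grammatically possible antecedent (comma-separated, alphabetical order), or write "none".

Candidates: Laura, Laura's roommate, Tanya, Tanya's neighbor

*herself* is a reflexive; Principle A requires it to be bound within its binding domain — the clause headed by 'nominated'.
— Laura: possessor inside the subject DP of the matrix clause; does not c-command the reflexive — cannot bind it (Principle A).
— Laura's roommate: subject of the matrix clause; c-commands the reflexive but lies outside its binding domain — cannot bind it (Principle A).
— Tanya: possessor inside the subject DP of the clause headed by 'nominated'; does not c-command the reflexive — cannot bind it (Principle A).
— Tanya's neighbor: subject of the clause headed by 'nominated'; c-commands the reflexive within its binding domain — allowed (Principle A).

Tanya's neighbor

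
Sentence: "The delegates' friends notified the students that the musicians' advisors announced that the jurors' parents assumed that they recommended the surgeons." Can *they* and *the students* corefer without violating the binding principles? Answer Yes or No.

Yes

*the students* is an R-expression; Principle C requires it to be free (not bound by any c-commanding expression).
— they: subject of the clause headed by 'recommended'; the pronoun does not c-command the R-expression — coreference allowed.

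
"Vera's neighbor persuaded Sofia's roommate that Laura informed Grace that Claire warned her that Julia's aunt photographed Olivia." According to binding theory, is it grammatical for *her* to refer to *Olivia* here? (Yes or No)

No

*Olivia* is an R-expression; Principle C requires it to be free (not bound by any c-commanding expression).
— her: object of the clause headed by 'warned'; the pronoun c-commands the R-expression — coreference blocked (Principle C).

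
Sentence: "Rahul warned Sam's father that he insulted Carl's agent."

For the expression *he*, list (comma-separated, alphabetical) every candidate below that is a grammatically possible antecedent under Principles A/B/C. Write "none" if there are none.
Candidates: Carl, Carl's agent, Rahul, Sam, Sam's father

Rahul, Sam, Sam's father

*he* is a pronoun; Principle B requires it to be free in its binding domain — the clause headed by 'insulted'.
— Carl: possessor inside the object DP of the clause headed by 'insulted'; is c-commanded by the pronoun; coreference would bind this R-expression — blocked (Principle C).
— Carl's agent: object of the clause headed by 'insulted'; is c-commanded by the pronoun; coreference would bind this R-expression — blocked (Principle C).
— Rahul: subject of the matrix clause; c-commands the pronoun but lies outside its binding domain — allowed.
— Sam: possessor inside the object DP of the matrix clause; does not c-command the pronoun — Principle B does not apply; allowed.
— Sam's father: object of the matrix clause; c-commands the pronoun but lies outside its binding domain — allowed.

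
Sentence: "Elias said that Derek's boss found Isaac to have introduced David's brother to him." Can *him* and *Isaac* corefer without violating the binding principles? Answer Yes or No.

*Isaac* is an R-expression; Principle C requires it to be free (not bound by any c-commanding expression).
— him: second object of the clause headed by 'introduced'; the R-expression locally c-commands the pronoun — coreference blocked (Principle B on the pronoun).

No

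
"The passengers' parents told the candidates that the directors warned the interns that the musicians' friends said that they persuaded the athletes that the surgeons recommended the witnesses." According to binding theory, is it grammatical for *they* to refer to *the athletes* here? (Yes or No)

No

*the athletes* is an R-expression; Principle C requires it to be free (not bound by any c-commanding expression).
— they: subject of the clause headed by 'persuaded'; the pronoun c-commands the R-expression — coreference blocked (Principle C).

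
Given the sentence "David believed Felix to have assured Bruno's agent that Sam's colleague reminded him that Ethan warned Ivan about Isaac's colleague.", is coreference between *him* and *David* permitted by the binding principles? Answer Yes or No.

Yes

*him* is a pronoun; Principle B requires it to be free in its binding domain — the clause headed by 'reminded'.
— David: subject of the matrix clause; c-commands the pronoun but lies outside its binding domain — allowed.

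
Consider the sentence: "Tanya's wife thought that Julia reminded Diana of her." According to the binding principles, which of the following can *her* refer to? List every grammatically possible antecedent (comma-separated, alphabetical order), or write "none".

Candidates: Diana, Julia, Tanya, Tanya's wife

*her* is a pronoun; Principle B requires it to be free in its binding domain — the clause headed by 'reminded'.
— Diana: object of the clause headed by 'reminded'; c-commands the pronoun within its binding domain — blocked (Principle B).
— Julia: subject of the clause headed by 'reminded'; c-commands the pronoun within its binding domain — blocked (Principle B).
— Tanya: possessor inside the subject DP of the matrix clause; does not c-command the pronoun — Principle B does not apply; allowed.
— Tanya's wife: subject of the matrix clause; c-commands the pronoun but lies outside its binding domain — allowed.

Tanya, Tanya's wife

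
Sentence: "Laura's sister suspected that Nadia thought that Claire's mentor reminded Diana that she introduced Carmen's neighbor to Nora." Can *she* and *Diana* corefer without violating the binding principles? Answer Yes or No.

Yes

*Diana* is an R-expression; Principle C requires it to be free (not bound by any c-commanding expression).
— she: subject of the clause headed by 'introduced'; the pronoun does not c-command the R-expression — coreference allowed.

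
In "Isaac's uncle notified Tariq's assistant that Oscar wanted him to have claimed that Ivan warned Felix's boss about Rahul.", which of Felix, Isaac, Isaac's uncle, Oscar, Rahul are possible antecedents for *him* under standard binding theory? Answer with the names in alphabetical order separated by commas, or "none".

*him* is a pronoun; Principle B requires it to be free in its binding domain — the clause headed by 'wanted'.
— Felix: possessor inside the object DP of the clause headed by 'warned'; is c-commanded by the pronoun; coreference would bind this R-expression — blocked (Principle C).
— Isaac: possessor inside the subject DP of the matrix clause; does not c-command the pronoun — Principle B does not apply; allowed.
— Isaac's uncle: subject of the matrix clause; c-commands the pronoun but lies outside its binding domain — allowed.
— Oscar: subject of the clause headed by 'wanted'; c-commands the pronoun within its binding domain — blocked (Principle B).
— Rahul: second object of the clause headed by 'warned'; is c-commanded by the pronoun; coreference would bind this R-expression — blocked (Principle C).

Isaac, Isaac's uncle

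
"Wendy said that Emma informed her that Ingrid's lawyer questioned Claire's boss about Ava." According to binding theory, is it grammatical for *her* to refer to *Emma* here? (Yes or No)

No

*Emma* is an R-expression; Principle C requires it to be free (not bound by any c-commanding expression).
— her: object of the clause headed by 'informed'; the R-expression locally c-commands the pronoun — coreference blocked (Principle B on the pronoun).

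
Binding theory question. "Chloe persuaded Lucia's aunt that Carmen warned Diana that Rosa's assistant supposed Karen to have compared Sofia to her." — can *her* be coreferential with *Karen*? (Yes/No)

No

*her* is a pronoun; Principle B requires it to be free in its binding domain — the clause headed by 'compared'.
— Karen: subject of the clause headed by 'compared'; c-commands the pronoun within its binding domain — blocked (Principle B).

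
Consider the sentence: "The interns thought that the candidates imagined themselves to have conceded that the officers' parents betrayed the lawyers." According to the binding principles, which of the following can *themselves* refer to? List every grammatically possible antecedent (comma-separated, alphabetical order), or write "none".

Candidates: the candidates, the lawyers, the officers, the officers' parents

the candidates

*themselves* is a reflexive; Principle A requires it to be bound within its binding domain — the clause headed by 'imagined'.
— the candidates: subject of the clause headed by 'imagined'; c-commands the reflexive within its binding domain — allowed (Principle A).
— the lawyers: object of the clause headed by 'betrayed'; does not c-command the reflexive — cannot bind it (Principle A).
— the officers: possessor inside the subject DP of the clause headed by 'betrayed'; does not c-command the reflexive — cannot bind it (Principle A).
— the officers' parents: subject of the clause headed by 'betrayed'; does not c-command the reflexive — cannot bind it (Principle A).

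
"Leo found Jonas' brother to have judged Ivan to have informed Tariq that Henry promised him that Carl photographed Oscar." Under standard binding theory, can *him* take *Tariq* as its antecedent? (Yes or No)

Yes

*him* is a pronoun; Principle B requires it to be free in its binding domain — the clause headed by 'promised'.
— Tariq: object of the clause headed by 'informed'; c-commands the pronoun but lies outside its binding domain — allowed.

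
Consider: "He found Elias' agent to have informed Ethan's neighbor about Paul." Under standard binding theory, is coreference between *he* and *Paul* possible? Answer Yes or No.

No

*Paul* is an R-expression; Principle C requires it to be free (not bound by any c-commanding expression).
— he: subject of the matrix clause; the pronoun c-commands the R-expression — coreference blocked (Principle C).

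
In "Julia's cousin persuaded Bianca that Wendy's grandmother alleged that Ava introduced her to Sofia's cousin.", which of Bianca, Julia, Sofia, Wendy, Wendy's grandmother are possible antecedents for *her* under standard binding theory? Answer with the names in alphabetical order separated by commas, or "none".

Bianca, Julia, Wendy, Wendy's grandmother

*her* is a pronoun; Principle B requires it to be free in its binding domain — the clause headed by 'introduced'.
— Bianca: object of the matrix clause; c-commands the pronoun but lies outside its binding domain — allowed.
— Julia: possessor inside the subject DP of the matrix clause; does not c-command the pronoun — Principle B does not apply; allowed.
— Sofia: possessor inside the second object DP of the clause headed by 'introduced'; is c-commanded by the pronoun; coreference would bind this R-expression — blocked (Principle C).
— Wendy: possessor inside the subject DP of the clause headed by 'alleged'; does not c-command the pronoun — Principle B does not apply; allowed.
— Wendy's grandmother: subject of the clause headed by 'alleged'; c-commands the pronoun but lies outside its binding domain — allowed.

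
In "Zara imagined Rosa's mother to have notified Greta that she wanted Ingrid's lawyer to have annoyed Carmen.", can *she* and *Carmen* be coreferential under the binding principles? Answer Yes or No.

No

*Carmen* is an R-expression; Principle C requires it to be free (not bound by any c-commanding expression).
— she: subject of the clause headed by 'wanted'; the pronoun c-commands the R-expression — coreference blocked (Principle C).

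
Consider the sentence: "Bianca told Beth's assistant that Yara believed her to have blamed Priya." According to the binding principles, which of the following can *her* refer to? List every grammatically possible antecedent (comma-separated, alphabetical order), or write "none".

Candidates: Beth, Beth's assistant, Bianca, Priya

*her* is a pronoun; Principle B requires it to be free in its binding domain — the clause headed by 'believed'.
— Beth: possessor inside the object DP of the matrix clause; does not c-command the pronoun — Principle B does not apply; allowed.
— Beth's assistant: object of the matrix clause; c-commands the pronoun but lies outside its binding domain — allowed.
— Bianca: subject of the matrix clause; c-commands the pronoun but lies outside its binding domain — allowed.
— Priya: object of the clause headed by 'blamed'; is c-commanded by the pronoun; coreference would bind this R-expression — blocked (Principle C).

Beth, Beth's assistant, Bianca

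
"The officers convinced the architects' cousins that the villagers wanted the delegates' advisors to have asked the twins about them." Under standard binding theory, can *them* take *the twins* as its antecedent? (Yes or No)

*them* is a pronoun; Principle B requires it to be free in its binding domain — the clause headed by 'asked'.
— the twins: object of the clause headed by 'asked'; c-commands the pronoun within its binding domain — blocked (Principle B).

No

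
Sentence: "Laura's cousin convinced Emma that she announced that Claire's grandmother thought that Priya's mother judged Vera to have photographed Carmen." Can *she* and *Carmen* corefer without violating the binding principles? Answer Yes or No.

No

*Carmen* is an R-expression; Principle C requires it to be free (not bound by any c-commanding expression).
— she: subject of the clause headed by 'announced'; the pronoun c-commands the R-expression — coreference blocked (Principle C).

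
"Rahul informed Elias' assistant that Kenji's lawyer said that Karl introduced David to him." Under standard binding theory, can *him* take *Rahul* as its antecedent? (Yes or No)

*him* is a pronoun; Principle B requires it to be free in its binding domain — the clause headed by 'introduced'.
— Rahul: subject of the matrix clause; c-commands the pronoun but lies outside its binding domain — allowed.

Yes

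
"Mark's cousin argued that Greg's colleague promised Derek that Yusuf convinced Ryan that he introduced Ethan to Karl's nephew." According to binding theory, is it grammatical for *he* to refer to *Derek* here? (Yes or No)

*Derek* is an R-expression; Principle C requires it to be free (not bound by any c-commanding expression).
— he: subject of the clause headed by 'introduced'; the pronoun does not c-command the R-expression — coreference allowed.

Yes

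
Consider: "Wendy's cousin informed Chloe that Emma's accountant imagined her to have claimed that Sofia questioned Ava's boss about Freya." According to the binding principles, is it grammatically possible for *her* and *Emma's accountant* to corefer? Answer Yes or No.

No

*her* is a pronoun; Principle B requires it to be free in its binding domain — the clause headed by 'imagined'.
— Emma's accountant: subject of the clause headed by 'imagined'; c-commands the pronoun within its binding domain — blocked (Principle B).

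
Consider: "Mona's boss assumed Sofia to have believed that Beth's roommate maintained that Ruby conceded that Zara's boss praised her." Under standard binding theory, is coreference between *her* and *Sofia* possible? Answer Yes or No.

*Sofia* is an R-expression; Principle C requires it to be free (not bound by any c-commanding expression).
— her: object of the clause headed by 'praised'; the pronoun does not c-command the R-expression — coreference allowed.

Yes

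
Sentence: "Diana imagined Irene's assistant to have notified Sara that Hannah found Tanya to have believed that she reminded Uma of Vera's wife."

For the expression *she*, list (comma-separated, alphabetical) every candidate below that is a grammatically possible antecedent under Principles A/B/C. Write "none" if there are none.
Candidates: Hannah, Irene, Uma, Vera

*she* is a pronoun; Principle B requires it to be free in its binding domain — the clause headed by 'reminded'.
— Hannah: subject of the clause headed by 'found'; c-commands the pronoun but lies outside its binding domain — allowed.
— Irene: possessor inside the subject DP of the clause headed by 'notified'; does not c-command the pronoun — Principle B does not apply; allowed.
— Uma: object of the clause headed by 'reminded'; is c-commanded by the pronoun; coreference would bind this R-expression — blocked (Principle C).
— Vera: possessor inside the second object DP of the clause headed by 'reminded'; is c-commanded by the pronoun; coreference would bind this R-expression — blocked (Principle C).

Hannah, Irene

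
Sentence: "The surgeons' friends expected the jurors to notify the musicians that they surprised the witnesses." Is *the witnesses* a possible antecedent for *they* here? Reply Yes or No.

*they* is a pronoun; Principle B requires it to be free in its binding domain — the clause headed by 'surprised'.
— the witnesses: object of the clause headed by 'surprised'; is c-commanded by the pronoun; coreference would bind this R-expression — blocked (Principle C).

No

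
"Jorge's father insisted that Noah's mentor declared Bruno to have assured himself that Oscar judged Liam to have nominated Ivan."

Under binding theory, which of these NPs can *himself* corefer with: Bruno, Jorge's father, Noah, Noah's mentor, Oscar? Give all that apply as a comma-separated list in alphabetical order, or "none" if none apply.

Bruno

*himself* is a reflexive; Principle A requires it to be bound within its binding domain — the clause headed by 'assured'.
— Bruno: subject of the clause headed by 'assured'; c-commands the reflexive within its binding domain — allowed (Principle A).
— Jorge's father: subject of the matrix clause; c-commands the reflexive but lies outside its binding domain — cannot bind it (Principle A).
— Noah: possessor inside the subject DP of the clause headed by 'declared'; does not c-command the reflexive — cannot bind it (Principle A).
— Noah's mentor: subject of the clause headed by 'declared'; c-commands the reflexive but lies outside its binding domain — cannot bind it (Principle A).
— Oscar: subject of the clause headed by 'judged'; does not c-command the reflexive — cannot bind it (Principle A).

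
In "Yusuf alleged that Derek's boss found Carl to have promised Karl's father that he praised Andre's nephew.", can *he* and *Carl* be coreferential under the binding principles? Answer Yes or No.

*Carl* is an R-expression; Principle C requires it to be free (not bound by any c-commanding expression).
— he: subject of the clause headed by 'praised'; the pronoun does not c-command the R-expression — coreference allowed.

Yes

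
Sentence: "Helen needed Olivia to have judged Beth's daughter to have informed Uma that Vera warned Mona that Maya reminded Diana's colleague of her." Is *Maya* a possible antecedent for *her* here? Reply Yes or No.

*her* is a pronoun; Principle B requires it to be free in its binding domain — the clause headed by 'reminded'.
— Maya: subject of the clause headed by 'reminded'; c-commands the pronoun within its binding domain — blocked (Principle B).

No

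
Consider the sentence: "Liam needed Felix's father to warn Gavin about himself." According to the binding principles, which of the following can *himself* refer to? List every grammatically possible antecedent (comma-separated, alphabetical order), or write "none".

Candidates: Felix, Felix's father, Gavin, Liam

*himself* is a reflexive; Principle A requires it to be bound within its binding domain — the clause headed by 'warn'.
— Felix: possessor inside the subject DP of the clause headed by 'warn'; does not c-command the reflexive — cannot bind it (Principle A).
— Felix's father: subject of the clause headed by 'warn'; c-commands the reflexive within its binding domain — allowed (Principle A).
— Gavin: object of the clause headed by 'warn'; c-commands the reflexive within its binding domain — allowed (Principle A).
— Liam: subject of the matrix clause; c-commands the reflexive but lies outside its binding domain — cannot bind it (Principle A).

Felix's father, Gavin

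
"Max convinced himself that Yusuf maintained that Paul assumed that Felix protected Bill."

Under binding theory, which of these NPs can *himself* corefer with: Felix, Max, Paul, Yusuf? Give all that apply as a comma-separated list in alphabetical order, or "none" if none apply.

Max

*himself* is a reflexive; Principle A requires it to be bound within its binding domain — the matrix clause.
— Felix: subject of the clause headed by 'protected'; does not c-command the reflexive — cannot bind it (Principle A).
— Max: subject of the matrix clause; c-commands the reflexive within its binding domain — allowed (Principle A).
— Paul: subject of the clause headed by 'assumed'; does not c-command the reflexive — cannot bind it (Principle A).
— Yusuf: subject of the clause headed by 'maintained'; does not c-command the reflexive — cannot bind it (Principle A).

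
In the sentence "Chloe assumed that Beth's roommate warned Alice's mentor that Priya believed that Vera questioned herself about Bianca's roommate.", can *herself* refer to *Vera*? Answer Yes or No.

*herself* is a reflexive; Principle A requires it to be bound within its binding domain — the clause headed by 'questioned'.
— Vera: subject of the clause headed by 'questioned'; c-commands the reflexive within its binding domain — allowed (Principle A).

Yes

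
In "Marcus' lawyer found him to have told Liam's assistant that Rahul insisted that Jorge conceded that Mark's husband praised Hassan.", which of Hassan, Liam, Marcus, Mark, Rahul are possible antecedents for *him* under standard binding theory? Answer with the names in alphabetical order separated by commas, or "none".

*him* is a pronoun; Principle B requires it to be free in its binding domain — the matrix clause.
— Hassan: object of the clause headed by 'praised'; is c-commanded by the pronoun; coreference would bind this R-expression — blocked (Principle C).
— Liam: possessor inside the object DP of the clause headed by 'told'; is c-commanded by the pronoun; coreference would bind this R-expression — blocked (Principle C).
— Marcus: possessor inside the subject DP of the matrix clause; does not c-command the pronoun — Principle B does not apply; allowed.
— Mark: possessor inside the subject DP of the clause headed by 'praised'; is c-commanded by the pronoun; coreference would bind this R-expression — blocked (Principle C).
— Rahul: subject of the clause headed by 'insisted'; is c-commanded by the pronoun; coreference would bind this R-expression — blocked (Principle C).

Marcus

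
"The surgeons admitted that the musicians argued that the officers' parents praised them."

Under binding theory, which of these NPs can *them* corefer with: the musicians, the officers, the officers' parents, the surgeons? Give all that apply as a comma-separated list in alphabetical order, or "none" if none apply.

*them* is a pronoun; Principle B requires it to be free in its binding domain — the clause headed by 'praised'.
— the musicians: subject of the clause headed by 'argued'; c-commands the pronoun but lies outside its binding domain — allowed.
— the officers: possessor inside the subject DP of the clause headed by 'praised'; does not c-command the pronoun — Principle B does not apply; allowed.
— the officers' parents: subject of the clause headed by 'praised'; c-commands the pronoun within its binding domain — blocked (Principle B).
— the surgeons: subject of the matrix clause; c-commands the pronoun but lies outside its binding domain — allowed.

the musicians, the officers, the surgeons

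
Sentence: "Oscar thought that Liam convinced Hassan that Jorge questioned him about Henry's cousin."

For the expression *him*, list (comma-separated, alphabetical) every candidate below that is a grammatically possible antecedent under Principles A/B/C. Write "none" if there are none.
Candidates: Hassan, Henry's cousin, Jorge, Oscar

*him* is a pronoun; Principle B requires it to be free in its binding domain — the clause headed by 'questioned'.
— Hassan: object of the clause headed by 'convinced'; c-commands the pronoun but lies outside its binding domain — allowed.
— Henry's cousin: second object of the clause headed by 'questioned'; is c-commanded by the pronoun; coreference would bind this R-expression — blocked (Principle C).
— Jorge: subject of the clause headed by 'questioned'; c-commands the pronoun within its binding domain — blocked (Principle B).
— Oscar: subject of the matrix clause; c-commands the pronoun but lies outside its binding domain — allowed.

Hassan, Oscar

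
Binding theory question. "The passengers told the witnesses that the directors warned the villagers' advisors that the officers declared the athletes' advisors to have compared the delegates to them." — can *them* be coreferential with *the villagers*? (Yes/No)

Yes

*them* is a pronoun; Principle B requires it to be free in its binding domain — the clause headed by 'compared'.
— the villagers: possessor inside the object DP of the clause headed by 'warned'; does not c-command the pronoun — Principle B does not apply; allowed.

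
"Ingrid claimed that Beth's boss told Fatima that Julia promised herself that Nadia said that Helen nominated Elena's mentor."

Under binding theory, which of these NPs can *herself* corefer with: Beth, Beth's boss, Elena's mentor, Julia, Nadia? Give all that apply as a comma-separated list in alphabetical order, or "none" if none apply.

*herself* is a reflexive; Principle A requires it to be bound within its binding domain — the clause headed by 'promised'.
— Beth: possessor inside the subject DP of the clause headed by 'told'; does not c-command the reflexive — cannot bind it (Principle A).
— Beth's boss: subject of the clause headed by 'told'; c-commands the reflexive but lies outside its binding domain — cannot bind it (Principle A).
— Elena's mentor: object of the clause headed by 'nominated'; does not c-command the reflexive — cannot bind it (Principle A).
— Julia: subject of the clause headed by 'promised'; c-commands the reflexive within its binding domain — allowed (Principle A).
— Nadia: subject of the clause headed by 'said'; does not c-command the reflexive — cannot bind it (Principle A).

Julia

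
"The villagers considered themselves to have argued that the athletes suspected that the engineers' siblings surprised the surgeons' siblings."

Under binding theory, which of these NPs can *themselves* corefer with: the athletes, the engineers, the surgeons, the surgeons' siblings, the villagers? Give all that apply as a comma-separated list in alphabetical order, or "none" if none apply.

*themselves* is a reflexive; Principle A requires it to be bound within its binding domain — the matrix clause.
— the athletes: subject of the clause headed by 'suspected'; does not c-command the reflexive — cannot bind it (Principle A).
— the engineers: possessor inside the subject DP of the clause headed by 'surprised'; does not c-command the reflexive — cannot bind it (Principle A).
— the surgeons: possessor inside the object DP of the clause headed by 'surprised'; does not c-command the reflexive — cannot bind it (Principle A).
— the surgeons' siblings: object of the clause headed by 'surprised'; does not c-command the reflexive — cannot bind it (Principle A).
— the villagers: subject of the matrix clause; c-commands the reflexive within its binding domain — allowed (Principle A).

the villagers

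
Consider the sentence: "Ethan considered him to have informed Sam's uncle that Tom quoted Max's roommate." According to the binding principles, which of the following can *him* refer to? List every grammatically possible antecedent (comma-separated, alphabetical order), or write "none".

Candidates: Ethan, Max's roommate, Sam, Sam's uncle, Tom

*him* is a pronoun; Principle B requires it to be free in its binding domain — the matrix clause.
— Ethan: subject of the matrix clause; c-commands the pronoun within its binding domain — blocked (Principle B).
— Max's roommate: object of the clause headed by 'quoted'; is c-commanded by the pronoun; coreference would bind this R-expression — blocked (Principle C).
— Sam: possessor inside the object DP of the clause headed by 'informed'; is c-commanded by the pronoun; coreference would bind this R-expression — blocked (Principle C).
— Sam's uncle: object of the clause headed by 'informed'; is c-commanded by the pronoun; coreference would bind this R-expression — blocked (Principle C).
— Tom: subject of the clause headed by 'quoted'; is c-commanded by the pronoun; coreference would bind this R-expression — blocked (Principle C).

none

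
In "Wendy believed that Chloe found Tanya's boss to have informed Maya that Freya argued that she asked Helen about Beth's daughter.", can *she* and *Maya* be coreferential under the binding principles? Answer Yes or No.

*Maya* is an R-expression; Principle C requires it to be free (not bound by any c-commanding expression).
— she: subject of the clause headed by 'asked'; the pronoun does not c-command the R-expression — coreference allowed.

Yes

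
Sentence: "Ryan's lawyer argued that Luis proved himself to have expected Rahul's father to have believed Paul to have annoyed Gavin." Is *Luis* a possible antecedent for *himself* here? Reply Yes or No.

*himself* is a reflexive; Principle A requires it to be bound within its binding domain — the clause headed by 'proved'.
— Luis: subject of the clause headed by 'proved'; c-commands the reflexive within its binding domain — allowed (Principle A).

Yes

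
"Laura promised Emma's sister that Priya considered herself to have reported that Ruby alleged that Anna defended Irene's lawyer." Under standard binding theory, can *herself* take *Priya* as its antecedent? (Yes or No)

Yes

*herself* is a reflexive; Principle A requires it to be bound within its binding domain — the clause headed by 'considered'.
— Priya: subject of the clause headed by 'considered'; c-commands the reflexive within its binding domain — allowed (Principle A).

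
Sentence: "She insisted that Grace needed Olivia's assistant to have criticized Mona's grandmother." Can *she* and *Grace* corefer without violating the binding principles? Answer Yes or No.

No

*Grace* is an R-expression; Principle C requires it to be free (not bound by any c-commanding expression).
— she: subject of the matrix clause; the pronoun c-commands the R-expression — coreference blocked (Principle C).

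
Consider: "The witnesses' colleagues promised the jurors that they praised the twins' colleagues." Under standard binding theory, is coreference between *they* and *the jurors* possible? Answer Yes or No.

*the jurors* is an R-expression; Principle C requires it to be free (not bound by any c-commanding expression).
— they: subject of the clause headed by 'praised'; the pronoun does not c-command the R-expression — coreference allowed.

Yes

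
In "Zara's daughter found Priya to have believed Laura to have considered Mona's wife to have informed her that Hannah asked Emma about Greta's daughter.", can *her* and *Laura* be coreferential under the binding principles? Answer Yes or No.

*Laura* is an R-expression; Principle C requires it to be free (not bound by any c-commanding expression).
— her: object of the clause headed by 'informed'; the pronoun does not c-command the R-expression — coreference allowed.

Yes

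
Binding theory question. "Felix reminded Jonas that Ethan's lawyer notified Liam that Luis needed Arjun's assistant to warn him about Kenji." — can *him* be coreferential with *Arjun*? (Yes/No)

Yes

*him* is a pronoun; Principle B requires it to be free in its binding domain — the clause headed by 'warn'.
— Arjun: possessor inside the subject DP of the clause headed by 'warn'; does not c-command the pronoun — Principle B does not apply; allowed.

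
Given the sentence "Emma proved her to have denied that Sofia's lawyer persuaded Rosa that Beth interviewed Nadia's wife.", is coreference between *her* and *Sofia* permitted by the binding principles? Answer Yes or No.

*her* is a pronoun; Principle B requires it to be free in its binding domain — the matrix clause.
— Sofia: possessor inside the subject DP of the clause headed by 'persuaded'; is c-commanded by the pronoun; coreference would bind this R-expression — blocked (Principle C).

No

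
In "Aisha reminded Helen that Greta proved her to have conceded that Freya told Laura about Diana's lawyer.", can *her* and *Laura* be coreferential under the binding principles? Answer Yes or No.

No

*Laura* is an R-expression; Principle C requires it to be free (not bound by any c-commanding expression).
— her: subject of the clause headed by 'conceded'; the pronoun c-commands the R-expression — coreference blocked (Principle C).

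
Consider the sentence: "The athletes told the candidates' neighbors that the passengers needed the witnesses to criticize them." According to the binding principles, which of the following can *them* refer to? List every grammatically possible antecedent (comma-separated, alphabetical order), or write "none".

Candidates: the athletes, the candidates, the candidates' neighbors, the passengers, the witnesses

the athletes, the candidates, the candidates' neighbors, the passengers

*them* is a pronoun; Principle B requires it to be free in its binding domain — the clause headed by 'criticize'.
— the athletes: subject of the matrix clause; c-commands the pronoun but lies outside its binding domain — allowed.
— the candidates: possessor inside the object DP of the matrix clause; does not c-command the pronoun — Principle B does not apply; allowed.
— the candidates' neighbors: object of the matrix clause; c-commands the pronoun but lies outside its binding domain — allowed.
— the passengers: subject of the clause headed by 'needed'; c-commands the pronoun but lies outside its binding domain — allowed.
— the witnesses: subject of the clause headed by 'criticize'; c-commands the pronoun within its binding domain — blocked (Principle B).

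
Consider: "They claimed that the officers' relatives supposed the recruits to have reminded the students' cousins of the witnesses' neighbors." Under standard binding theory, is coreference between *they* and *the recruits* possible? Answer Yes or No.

*the recruits* is an R-expression; Principle C requires it to be free (not bound by any c-commanding expression).
— they: subject of the matrix clause; the pronoun c-commands the R-expression — coreference blocked (Principle C).

No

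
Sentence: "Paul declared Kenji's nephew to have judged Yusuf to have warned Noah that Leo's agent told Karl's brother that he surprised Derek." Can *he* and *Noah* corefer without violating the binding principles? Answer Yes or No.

Yes

*Noah* is an R-expression; Principle C requires it to be free (not bound by any c-commanding expression).
— he: subject of the clause headed by 'surprised'; the pronoun does not c-command the R-expression — coreference allowed.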